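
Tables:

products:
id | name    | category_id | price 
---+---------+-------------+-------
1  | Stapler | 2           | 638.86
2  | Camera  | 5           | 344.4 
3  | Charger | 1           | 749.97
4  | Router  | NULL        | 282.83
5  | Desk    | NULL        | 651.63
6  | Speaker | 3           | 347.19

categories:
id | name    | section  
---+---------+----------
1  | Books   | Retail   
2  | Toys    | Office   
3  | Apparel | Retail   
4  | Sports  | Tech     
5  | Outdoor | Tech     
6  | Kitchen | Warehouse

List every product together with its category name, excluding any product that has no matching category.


INNER JOIN keeps only products rows whose category_id matches an id in categories. Walk through each product:
  - product 1 (Stapler): category_id=2 -> matches Toys
  - product 2 (Camera): category_id=5 -> matches Outdoor
  - product 3 (Charger): category_id=1 -> matches Books
  - product 4 (Router): category_id=NULL, no match -> dropped
  - product 5 (Desk): category_id=NULL, no match -> dropped
  - product 6 (Speaker): category_id=3 -> matches Apparel
So 2 of 6 rows are dropped.

SQL:
SELECT a.name, b.name AS category
FROM products a
INNER JOIN categories b ON a.category_id = b.id

Result:
name    | category
--------+---------
Stapler | Toys    
Camera  | Outdoor 
Charger | Books   
Speaker | Apparel 


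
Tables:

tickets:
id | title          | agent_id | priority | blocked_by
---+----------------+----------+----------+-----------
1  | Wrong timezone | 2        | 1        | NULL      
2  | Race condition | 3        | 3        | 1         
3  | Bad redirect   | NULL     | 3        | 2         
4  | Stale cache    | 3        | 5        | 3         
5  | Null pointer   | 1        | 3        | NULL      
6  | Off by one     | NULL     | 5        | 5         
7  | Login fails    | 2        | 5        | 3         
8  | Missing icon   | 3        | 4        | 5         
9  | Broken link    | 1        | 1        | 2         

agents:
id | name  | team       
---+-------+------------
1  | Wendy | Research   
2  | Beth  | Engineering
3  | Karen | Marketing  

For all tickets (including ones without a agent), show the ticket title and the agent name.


LEFT JOIN keeps every row from tickets (the left table); where agent_id has no match in agents, the agent columns become NULL. Walk through each ticket:
  - ticket 1 (Wrong timezone): agent_id=2 -> matches Beth
  - ticket 2 (Race condition): agent_id=3 -> matches Karen
  - ticket 3 (Bad redirect): agent_id=NULL, no match -> kept with NULL
  - ticket 4 (Stale cache): agent_id=3 -> matches Karen
  - ticket 5 (Null pointer): agent_id=1 -> matches Wendy
  - ticket 6 (Off by one): agent_id=NULL, no match -> kept with NULL
  - ticket 7 (Login fails): agent_id=2 -> matches Beth
  - ticket 8 (Missing icon): agent_id=3 -> matches Karen
  - ticket 9 (Broken link): agent_id=1 -> matches Wendy
All 9 rows appear; 2 have NULL agent.

SQL:
SELECT a.title, b.name AS agent
FROM tickets a
LEFT JOIN agents b ON a.agent_id = b.id

Result:
title          | agent
---------------+------
Wrong timezone | Beth 
Race condition | Karen
Bad redirect   | NULL 
Stale cache    | Karen
Null pointer   | Wendy
Off by one     | NULL 
Login fails    | Beth 
Missing icon   | Karen
Broken link    | Wendy


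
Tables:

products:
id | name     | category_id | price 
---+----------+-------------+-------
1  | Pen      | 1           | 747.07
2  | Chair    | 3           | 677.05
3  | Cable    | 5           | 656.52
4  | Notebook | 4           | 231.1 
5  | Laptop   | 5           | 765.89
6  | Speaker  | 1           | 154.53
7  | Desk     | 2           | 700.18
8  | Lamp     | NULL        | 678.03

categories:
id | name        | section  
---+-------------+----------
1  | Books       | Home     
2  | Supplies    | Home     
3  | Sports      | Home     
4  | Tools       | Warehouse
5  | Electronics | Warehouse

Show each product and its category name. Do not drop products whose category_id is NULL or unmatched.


LEFT JOIN keeps every row from products (the left table); where category_id has no match in categories, the category columns become NULL. Walk through each product:
  - product 1 (Pen): category_id=1 -> matches Books
  - product 2 (Chair): category_id=3 -> matches Sports
  - product 3 (Cable): category_id=5 -> matches Electronics
  - product 4 (Notebook): category_id=4 -> matches Tools
  - product 5 (Laptop): category_id=5 -> matches Electronics
  - product 6 (Speaker): category_id=1 -> matches Books
  - product 7 (Desk): category_id=2 -> matches Supplies
  - product 8 (Lamp): category_id=NULL, no match -> kept with NULL
All 8 rows appear; 1 has NULL category.

SQL:
SELECT a.name, b.name AS category
FROM products a
LEFT JOIN categories b ON a.category_id = b.id

Result:
name     | category   
---------+------------
Pen      | Books      
Chair    | Sports     
Cable    | Electronics
Notebook | Tools      
Laptop   | Electronics
Speaker  | Books      
Desk     | Supplies   
Lamp     | NULL       


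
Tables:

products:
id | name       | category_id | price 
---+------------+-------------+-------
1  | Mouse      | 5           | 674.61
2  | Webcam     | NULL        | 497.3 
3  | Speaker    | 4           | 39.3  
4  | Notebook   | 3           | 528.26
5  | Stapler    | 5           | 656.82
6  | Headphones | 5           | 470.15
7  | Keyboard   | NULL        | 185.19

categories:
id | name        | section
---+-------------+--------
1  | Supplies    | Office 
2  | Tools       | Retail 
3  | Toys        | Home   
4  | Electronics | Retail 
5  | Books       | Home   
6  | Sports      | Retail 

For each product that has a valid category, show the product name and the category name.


INNER JOIN keeps only products rows whose category_id matches an id in categories. Walk through each product:
  - product 1 (Mouse): category_id=5 -> matches Books
  - product 2 (Webcam): category_id=NULL, no match -> dropped
  - product 3 (Speaker): category_id=4 -> matches Electronics
  - product 4 (Notebook): category_id=3 -> matches Toys
  - product 5 (Stapler): category_id=5 -> matches Books
  - product 6 (Headphones): category_id=5 -> matches Books
  - product 7 (Keyboard): category_id=NULL, no match -> dropped
So 2 of 7 rows are dropped.

SQL:
SELECT a.name, b.name AS category
FROM products a
INNER JOIN categories b ON a.category_id = b.id

Result:
name       | category   
-----------+------------
Mouse      | Books      
Speaker    | Electronics
Notebook   | Toys       
Stapler    | Books      
Headphones | Books      


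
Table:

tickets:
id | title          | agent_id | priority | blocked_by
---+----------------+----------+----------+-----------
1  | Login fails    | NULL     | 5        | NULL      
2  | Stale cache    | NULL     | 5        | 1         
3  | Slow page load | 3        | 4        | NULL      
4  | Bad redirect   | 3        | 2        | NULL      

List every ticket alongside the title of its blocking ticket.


This is a self-join: tickets is joined to a second copy of itself, matching each row's blocked_by to another row's id. Use LEFT JOIN so rows with blocked_by=NULL are kept.
  - ticket 1 (Login fails): blocked_by=NULL -> NULL
  - ticket 2 (Stale cache): blocked_by=1 -> Login fails
  - ticket 3 (Slow page load): blocked_by=NULL -> NULL
  - ticket 4 (Bad redirect): blocked_by=NULL -> NULL

SQL:
SELECT a.title AS item, b.title AS blocked_by
FROM tickets a
LEFT JOIN tickets b ON a.blocked_by = b.id

Result:
item           | blocked_by 
---------------+------------
Login fails    | NULL       
Stale cache    | Login fails
Slow page load | NULL       
Bad redirect   | NULL       


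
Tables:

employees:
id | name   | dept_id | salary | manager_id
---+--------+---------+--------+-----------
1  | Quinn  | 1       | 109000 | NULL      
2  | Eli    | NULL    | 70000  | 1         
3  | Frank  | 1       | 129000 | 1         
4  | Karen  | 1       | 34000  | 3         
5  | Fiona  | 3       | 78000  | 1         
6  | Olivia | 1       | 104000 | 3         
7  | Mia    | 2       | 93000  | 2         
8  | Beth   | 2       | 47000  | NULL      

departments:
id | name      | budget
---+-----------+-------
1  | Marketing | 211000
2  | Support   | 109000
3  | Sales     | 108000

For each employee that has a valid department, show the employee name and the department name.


INNER JOIN keeps only employees rows whose dept_id matches an id in departments. Walk through each employee:
  - employee 1 (Quinn): dept_id=1 -> matches Marketing
  - employee 2 (Eli): dept_id=NULL, no match -> dropped
  - employee 3 (Frank): dept_id=1 -> matches Marketing
  - employee 4 (Karen): dept_id=1 -> matches Marketing
  - employee 5 (Fiona): dept_id=3 -> matches Sales
  - employee 6 (Olivia): dept_id=1 -> matches Marketing
  - employee 7 (Mia): dept_id=2 -> matches Support
  - employee 8 (Beth): dept_id=2 -> matches Support
So 1 of 8 rows is dropped.

SQL:
SELECT a.name, b.name AS department
FROM employees a
INNER JOIN departments b ON a.dept_id = b.id

Result:
name   | department
-------+-----------
Quinn  | Marketing 
Frank  | Marketing 
Karen  | Marketing 
Fiona  | Sales     
Olivia | Marketing 
Mia    | Support   
Beth   | Support   


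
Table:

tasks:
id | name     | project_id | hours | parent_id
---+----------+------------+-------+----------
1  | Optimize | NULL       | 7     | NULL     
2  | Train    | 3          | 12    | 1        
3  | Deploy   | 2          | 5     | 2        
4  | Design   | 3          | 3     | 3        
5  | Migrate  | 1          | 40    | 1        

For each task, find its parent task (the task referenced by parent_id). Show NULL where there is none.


This is a self-join: tasks is joined to a second copy of itself, matching each row's parent_id to another row's id. Use LEFT JOIN so rows with parent_id=NULL are kept.
  - task 1 (Optimize): parent_id=NULL -> NULL
  - task 2 (Train): parent_id=1 -> Optimize
  - task 3 (Deploy): parent_id=2 -> Train
  - task 4 (Design): parent_id=3 -> Deploy
  - task 5 (Migrate): parent_id=1 -> Optimize

SQL:
SELECT a.name AS item, b.name AS parent
FROM tasks a
LEFT JOIN tasks b ON a.parent_id = b.id

Result:
item     | parent  
---------+---------
Optimize | NULL    
Train    | Optimize
Deploy   | Train   
Design   | Deploy  
Migrate  | Optimize


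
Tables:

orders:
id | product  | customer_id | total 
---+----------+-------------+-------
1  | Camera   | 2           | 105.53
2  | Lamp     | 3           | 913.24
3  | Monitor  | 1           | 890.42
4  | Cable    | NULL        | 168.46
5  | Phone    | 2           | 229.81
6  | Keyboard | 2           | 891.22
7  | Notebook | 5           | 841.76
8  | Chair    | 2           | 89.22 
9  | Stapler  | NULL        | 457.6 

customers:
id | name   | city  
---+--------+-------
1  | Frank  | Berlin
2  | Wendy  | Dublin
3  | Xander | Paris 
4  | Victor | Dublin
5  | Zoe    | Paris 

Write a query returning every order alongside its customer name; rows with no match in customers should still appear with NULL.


LEFT JOIN keeps every row from orders (the left table); where customer_id has no match in customers, the customer columns become NULL. Walk through each order:
  - order 1 (Camera): customer_id=2 -> matches Wendy
  - order 2 (Lamp): customer_id=3 -> matches Xander
  - order 3 (Monitor): customer_id=1 -> matches Frank
  - order 4 (Cable): customer_id=NULL, no match -> kept with NULL
  - order 5 (Phone): customer_id=2 -> matches Wendy
  - order 6 (Keyboard): customer_id=2 -> matches Wendy
  - order 7 (Notebook): customer_id=5 -> matches Zoe
  - order 8 (Chair): customer_id=2 -> matches Wendy
  - order 9 (Stapler): customer_id=NULL, no match -> kept with NULL
All 9 rows appear; 2 have NULL customer.

SQL:
SELECT a.product, b.name AS customer
FROM orders a
LEFT JOIN customers b ON a.customer_id = b.id

Result:
product  | customer
---------+---------
Camera   | Wendy   
Lamp     | Xander  
Monitor  | Frank   
Cable    | NULL    
Phone    | Wendy   
Keyboard | Wendy   
Notebook | Zoe     
Chair    | Wendy   
Stapler  | NULL    


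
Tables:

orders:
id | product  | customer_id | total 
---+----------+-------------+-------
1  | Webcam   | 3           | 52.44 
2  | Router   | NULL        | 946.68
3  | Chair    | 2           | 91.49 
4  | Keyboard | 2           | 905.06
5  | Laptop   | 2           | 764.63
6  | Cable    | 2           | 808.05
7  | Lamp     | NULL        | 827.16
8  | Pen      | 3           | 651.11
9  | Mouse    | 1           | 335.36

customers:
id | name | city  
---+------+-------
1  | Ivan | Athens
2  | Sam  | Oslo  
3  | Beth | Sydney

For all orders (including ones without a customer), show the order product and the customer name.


LEFT JOIN keeps every row from orders (the left table); where customer_id has no match in customers, the customer columns become NULL. Walk through each order:
  - order 1 (Webcam): customer_id=3 -> matches Beth
  - order 2 (Router): customer_id=NULL, no match -> kept with NULL
  - order 3 (Chair): customer_id=2 -> matches Sam
  - order 4 (Keyboard): customer_id=2 -> matches Sam
  - order 5 (Laptop): customer_id=2 -> matches Sam
  - order 6 (Cable): customer_id=2 -> matches Sam
  - order 7 (Lamp): customer_id=NULL, no match -> kept with NULL
  - order 8 (Pen): customer_id=3 -> matches Beth
  - order 9 (Mouse): customer_id=1 -> matches Ivan
All 9 rows appear; 2 have NULL customer.

SQL:
SELECT a.product, b.name AS customer
FROM orders a
LEFT JOIN customers b ON a.customer_id = b.id

Result:
product  | customer
---------+---------
Webcam   | Beth    
Router   | NULL    
Chair    | Sam     
Keyboard | Sam     
Laptop   | Sam     
Cable    | Sam     
Lamp     | NULL    
Pen      | Beth    
Mouse    | Ivan    


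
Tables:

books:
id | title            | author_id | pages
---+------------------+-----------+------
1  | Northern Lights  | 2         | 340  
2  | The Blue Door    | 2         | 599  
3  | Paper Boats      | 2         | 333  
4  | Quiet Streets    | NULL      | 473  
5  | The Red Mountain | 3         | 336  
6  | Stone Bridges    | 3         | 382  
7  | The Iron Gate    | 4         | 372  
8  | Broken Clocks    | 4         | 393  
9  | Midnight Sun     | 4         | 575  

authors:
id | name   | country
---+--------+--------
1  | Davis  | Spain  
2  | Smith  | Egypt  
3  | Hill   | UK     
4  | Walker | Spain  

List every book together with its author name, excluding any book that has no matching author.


INNER JOIN keeps only books rows whose author_id matches an id in authors. Walk through each book:
  - book 1 (Northern Lights): author_id=2 -> matches Smith
  - book 2 (The Blue Door): author_id=2 -> matches Smith
  - book 3 (Paper Boats): author_id=2 -> matches Smith
  - book 4 (Quiet Streets): author_id=NULL, no match -> dropped
  - book 5 (The Red Mountain): author_id=3 -> matches Hill
  - book 6 (Stone Bridges): author_id=3 -> matches Hill
  - book 7 (The Iron Gate): author_id=4 -> matches Walker
  - book 8 (Broken Clocks): author_id=4 -> matches Walker
  - book 9 (Midnight Sun): author_id=4 -> matches Walker
So 1 of 9 rows is dropped.

SQL:
SELECT a.title, b.name AS author
FROM books a
INNER JOIN authors b ON a.author_id = b.id

Result:
title            | author
-----------------+-------
Northern Lights  | Smith 
The Blue Door    | Smith 
Paper Boats      | Smith 
The Red Mountain | Hill  
Stone Bridges    | Hill  
The Iron Gate    | Walker
Broken Clocks    | Walker
Midnight Sun     | Walker


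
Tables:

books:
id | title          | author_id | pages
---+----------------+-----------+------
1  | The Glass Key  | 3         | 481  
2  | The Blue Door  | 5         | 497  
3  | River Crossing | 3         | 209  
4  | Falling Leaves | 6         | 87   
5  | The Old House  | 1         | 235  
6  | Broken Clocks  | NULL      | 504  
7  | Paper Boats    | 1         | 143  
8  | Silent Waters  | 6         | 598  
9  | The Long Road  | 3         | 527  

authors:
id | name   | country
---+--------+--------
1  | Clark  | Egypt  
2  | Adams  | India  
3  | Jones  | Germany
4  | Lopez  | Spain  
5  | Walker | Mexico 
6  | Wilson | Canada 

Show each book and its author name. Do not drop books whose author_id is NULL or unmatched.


LEFT JOIN keeps every row from books (the left table); where author_id has no match in authors, the author columns become NULL. Walk through each book:
  - book 1 (The Glass Key): author_id=3 -> matches Jones
  - book 2 (The Blue Door): author_id=5 -> matches Walker
  - book 3 (River Crossing): author_id=3 -> matches Jones
  - book 4 (Falling Leaves): author_id=6 -> matches Wilson
  - book 5 (The Old House): author_id=1 -> matches Clark
  - book 6 (Broken Clocks): author_id=NULL, no match -> kept with NULL
  - book 7 (Paper Boats): author_id=1 -> matches Clark
  - book 8 (Silent Waters): author_id=6 -> matches Wilson
  - book 9 (The Long Road): author_id=3 -> matches Jones
All 9 rows appear; 1 has NULL author.

SQL:
SELECT a.title, b.name AS author
FROM books a
LEFT JOIN authors b ON a.author_id = b.id

Result:
title          | author
---------------+-------
The Glass Key  | Jones 
The Blue Door  | Walker
River Crossing | Jones 
Falling Leaves | Wilson
The Old House  | Clark 
Broken Clocks  | NULL  
Paper Boats    | Clark 
Silent Waters  | Wilson
The Long Road  | Jones 


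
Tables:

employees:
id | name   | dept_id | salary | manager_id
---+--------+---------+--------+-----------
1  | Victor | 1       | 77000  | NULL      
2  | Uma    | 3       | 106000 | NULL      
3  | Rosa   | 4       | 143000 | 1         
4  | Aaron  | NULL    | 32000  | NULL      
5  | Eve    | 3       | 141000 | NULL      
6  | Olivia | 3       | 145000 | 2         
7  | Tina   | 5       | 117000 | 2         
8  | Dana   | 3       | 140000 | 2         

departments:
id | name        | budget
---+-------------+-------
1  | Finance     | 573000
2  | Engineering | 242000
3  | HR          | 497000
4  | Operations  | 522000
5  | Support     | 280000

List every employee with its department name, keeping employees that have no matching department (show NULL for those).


LEFT JOIN keeps every row from employees (the left table); where dept_id has no match in departments, the department columns become NULL. Walk through each employee:
  - employee 1 (Victor): dept_id=1 -> matches Finance
  - employee 2 (Uma): dept_id=3 -> matches HR
  - employee 3 (Rosa): dept_id=4 -> matches Operations
  - employee 4 (Aaron): dept_id=NULL, no match -> kept with NULL
  - employee 5 (Eve): dept_id=3 -> matches HR
  - employee 6 (Olivia): dept_id=3 -> matches HR
  - employee 7 (Tina): dept_id=5 -> matches Support
  - employee 8 (Dana): dept_id=3 -> matches HR
All 8 rows appear; 1 has NULL department.

SQL:
SELECT a.name, b.name AS department
FROM employees a
LEFT JOIN departments b ON a.dept_id = b.id

Result:
name   | department
-------+-----------
Victor | Finance   
Uma    | HR        
Rosa   | Operations
Aaron  | NULL      
Eve    | HR        
Olivia | HR        
Tina   | Support   
Dana   | HR        


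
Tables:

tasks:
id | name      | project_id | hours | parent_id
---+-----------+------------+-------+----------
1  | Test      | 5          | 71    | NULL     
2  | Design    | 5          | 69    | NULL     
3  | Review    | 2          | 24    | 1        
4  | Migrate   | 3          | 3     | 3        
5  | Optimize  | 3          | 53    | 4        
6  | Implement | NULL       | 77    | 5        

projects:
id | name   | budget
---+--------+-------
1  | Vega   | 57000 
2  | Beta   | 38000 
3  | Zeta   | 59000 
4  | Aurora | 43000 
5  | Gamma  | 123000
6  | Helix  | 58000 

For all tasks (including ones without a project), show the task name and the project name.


LEFT JOIN keeps every row from tasks (the left table); where project_id has no match in projects, the project columns become NULL. Walk through each task:
  - task 1 (Test): project_id=5 -> matches Gamma
  - task 2 (Design): project_id=5 -> matches Gamma
  - task 3 (Review): project_id=2 -> matches Beta
  - task 4 (Migrate): project_id=3 -> matches Zeta
  - task 5 (Optimize): project_id=3 -> matches Zeta
  - task 6 (Implement): project_id=NULL, no match -> kept with NULL
All 6 rows appear; 1 has NULL project.

SQL:
SELECT a.name, b.name AS project
FROM tasks a
LEFT JOIN projects b ON a.project_id = b.id

Result:
name      | project
----------+--------
Test      | Gamma  
Design    | Gamma  
Review    | Beta   
Migrate   | Zeta   
Optimize  | Zeta   
Implement | NULL   


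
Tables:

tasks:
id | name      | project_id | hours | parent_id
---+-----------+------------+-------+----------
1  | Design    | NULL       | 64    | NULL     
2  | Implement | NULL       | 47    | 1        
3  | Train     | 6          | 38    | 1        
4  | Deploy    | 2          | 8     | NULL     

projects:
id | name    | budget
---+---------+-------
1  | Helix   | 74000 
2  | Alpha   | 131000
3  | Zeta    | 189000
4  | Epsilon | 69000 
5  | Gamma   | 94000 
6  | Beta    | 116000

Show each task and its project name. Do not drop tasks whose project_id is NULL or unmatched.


LEFT JOIN keeps every row from tasks (the left table); where project_id has no match in projects, the project columns become NULL. Walk through each task:
  - task 1 (Design): project_id=NULL, no match -> kept with NULL
  - task 2 (Implement): project_id=NULL, no match -> kept with NULL
  - task 3 (Train): project_id=6 -> matches Beta
  - task 4 (Deploy): project_id=2 -> matches Alpha
All 4 rows appear; 2 have NULL project.

SQL:
SELECT a.name, b.name AS project
FROM tasks a
LEFT JOIN projects b ON a.project_id = b.id

Result:
name      | project
----------+--------
Design    | NULL   
Implement | NULL   
Train     | Beta   
Deploy    | Alpha  


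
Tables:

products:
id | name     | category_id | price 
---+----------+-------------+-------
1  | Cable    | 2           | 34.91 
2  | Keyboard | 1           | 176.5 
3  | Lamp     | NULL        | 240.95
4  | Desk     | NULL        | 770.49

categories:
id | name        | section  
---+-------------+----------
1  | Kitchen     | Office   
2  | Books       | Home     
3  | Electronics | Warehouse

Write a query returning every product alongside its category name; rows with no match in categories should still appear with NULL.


LEFT JOIN keeps every row from products (the left table); where category_id has no match in categories, the category columns become NULL. Walk through each product:
  - product 1 (Cable): category_id=2 -> matches Books
  - product 2 (Keyboard): category_id=1 -> matches Kitchen
  - product 3 (Lamp): category_id=NULL, no match -> kept with NULL
  - product 4 (Desk): category_id=NULL, no match -> kept with NULL
All 4 rows appear; 2 have NULL category.

SQL:
SELECT a.name, b.name AS category
FROM products a
LEFT JOIN categories b ON a.category_id = b.id

Result:
name     | category
---------+---------
Cable    | Books   
Keyboard | Kitchen 
Lamp     | NULL    
Desk     | NULL    


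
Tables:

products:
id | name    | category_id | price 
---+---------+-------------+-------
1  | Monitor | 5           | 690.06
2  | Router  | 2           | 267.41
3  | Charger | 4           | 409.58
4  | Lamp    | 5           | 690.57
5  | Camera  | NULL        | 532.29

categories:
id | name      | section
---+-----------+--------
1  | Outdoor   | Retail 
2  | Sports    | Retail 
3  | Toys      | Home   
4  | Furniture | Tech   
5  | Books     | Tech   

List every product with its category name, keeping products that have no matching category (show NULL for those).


LEFT JOIN keeps every row from products (the left table); where category_id has no match in categories, the category columns become NULL. Walk through each product:
  - product 1 (Monitor): category_id=5 -> matches Books
  - product 2 (Router): category_id=2 -> matches Sports
  - product 3 (Charger): category_id=4 -> matches Furniture
  - product 4 (Lamp): category_id=5 -> matches Books
  - product 5 (Camera): category_id=NULL, no match -> kept with NULL
All 5 rows appear; 1 has NULL category.

SQL:
SELECT a.name, b.name AS category
FROM products a
LEFT JOIN categories b ON a.category_id = b.id

Result:
name    | category 
--------+----------
Monitor | Books    
Router  | Sports   
Charger | Furniture
Lamp    | Books    
Camera  | NULL     


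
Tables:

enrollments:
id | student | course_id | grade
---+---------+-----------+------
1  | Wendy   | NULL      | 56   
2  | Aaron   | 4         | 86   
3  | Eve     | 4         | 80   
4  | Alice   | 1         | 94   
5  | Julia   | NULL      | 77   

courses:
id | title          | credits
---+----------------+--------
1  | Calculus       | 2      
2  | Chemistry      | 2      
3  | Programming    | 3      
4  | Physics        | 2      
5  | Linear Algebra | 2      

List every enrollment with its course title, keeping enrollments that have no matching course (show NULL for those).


LEFT JOIN keeps every row from enrollments (the left table); where course_id has no match in courses, the course columns become NULL. Walk through each enrollment:
  - enrollment 1 (Wendy): course_id=NULL, no match -> kept with NULL
  - enrollment 2 (Aaron): course_id=4 -> matches Physics
  - enrollment 3 (Eve): course_id=4 -> matches Physics
  - enrollment 4 (Alice): course_id=1 -> matches Calculus
  - enrollment 5 (Julia): course_id=NULL, no match -> kept with NULL
All 5 rows appear; 2 have NULL course.

SQL:
SELECT a.student, b.title AS course
FROM enrollments a
LEFT JOIN courses b ON a.course_id = b.id

Result:
student | course  
--------+---------
Wendy   | NULL    
Aaron   | Physics 
Eve     | Physics 
Alice   | Calculus
Julia   | NULL    


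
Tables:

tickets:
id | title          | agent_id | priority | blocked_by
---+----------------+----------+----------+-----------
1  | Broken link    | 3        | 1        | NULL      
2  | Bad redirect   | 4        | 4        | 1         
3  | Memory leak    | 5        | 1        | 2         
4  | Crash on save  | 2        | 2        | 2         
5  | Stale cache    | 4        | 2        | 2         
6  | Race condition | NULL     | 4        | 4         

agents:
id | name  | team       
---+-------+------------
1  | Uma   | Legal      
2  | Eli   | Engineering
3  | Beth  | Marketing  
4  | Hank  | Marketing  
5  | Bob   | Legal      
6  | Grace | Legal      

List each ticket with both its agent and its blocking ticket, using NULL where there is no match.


Two LEFT JOINs from the same base table tickets: one to agents via agent_id, one to tickets itself via blocked_by. Both are LEFT so every ticket is preserved.
Match against agents:
  - ticket 1 (Broken link): agent_id=3 -> matches Beth
  - ticket 2 (Bad redirect): agent_id=4 -> matches Hank
  - ticket 3 (Memory leak): agent_id=5 -> matches Bob
  - ticket 4 (Crash on save): agent_id=2 -> matches Eli
  - ticket 5 (Stale cache): agent_id=4 -> matches Hank
  - ticket 6 (Race condition): agent_id=NULL, no match -> kept with NULL
Match against tickets (self):
  - ticket 1 (Broken link): blocked_by=NULL -> NULL
  - ticket 2 (Bad redirect): blocked_by=1 -> Broken link
  - ticket 3 (Memory leak): blocked_by=2 -> Bad redirect
  - ticket 4 (Crash on save): blocked_by=2 -> Bad redirect
  - ticket 5 (Stale cache): blocked_by=2 -> Bad redirect
  - ticket 6 (Race condition): blocked_by=4 -> Crash on save

SQL:
SELECT a.title, b.name AS agent, c.title AS blocked_by
FROM tickets a
LEFT JOIN agents b ON a.agent_id = b.id
LEFT JOIN tickets c ON a.blocked_by = c.id

Result:
title          | agent | blocked_by   
---------------+-------+--------------
Broken link    | Beth  | NULL         
Bad redirect   | Hank  | Broken link  
Memory leak    | Bob   | Bad redirect 
Crash on save  | Eli   | Bad redirect 
Stale cache    | Hank  | Bad redirect 
Race condition | NULL  | Crash on save


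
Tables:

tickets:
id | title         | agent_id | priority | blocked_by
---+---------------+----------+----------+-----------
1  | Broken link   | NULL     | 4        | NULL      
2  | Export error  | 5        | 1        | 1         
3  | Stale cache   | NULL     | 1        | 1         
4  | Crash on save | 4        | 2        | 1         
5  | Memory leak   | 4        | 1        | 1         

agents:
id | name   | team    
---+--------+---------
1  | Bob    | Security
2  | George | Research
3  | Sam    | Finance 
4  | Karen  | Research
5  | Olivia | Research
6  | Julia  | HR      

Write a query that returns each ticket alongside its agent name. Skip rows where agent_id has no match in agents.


INNER JOIN keeps only tickets rows whose agent_id matches an id in agents. Walk through each ticket:
  - ticket 1 (Broken link): agent_id=NULL, no match -> dropped
  - ticket 2 (Export error): agent_id=5 -> matches Olivia
  - ticket 3 (Stale cache): agent_id=NULL, no match -> dropped
  - ticket 4 (Crash on save): agent_id=4 -> matches Karen
  - ticket 5 (Memory leak): agent_id=4 -> matches Karen
So 2 of 5 rows are dropped.

SQL:
SELECT a.title, b.name AS agent
FROM tickets a
INNER JOIN agents b ON a.agent_id = b.id

Result:
title         | agent 
--------------+-------
Export error  | Olivia
Crash on save | Karen 
Memory leak   | Karen 


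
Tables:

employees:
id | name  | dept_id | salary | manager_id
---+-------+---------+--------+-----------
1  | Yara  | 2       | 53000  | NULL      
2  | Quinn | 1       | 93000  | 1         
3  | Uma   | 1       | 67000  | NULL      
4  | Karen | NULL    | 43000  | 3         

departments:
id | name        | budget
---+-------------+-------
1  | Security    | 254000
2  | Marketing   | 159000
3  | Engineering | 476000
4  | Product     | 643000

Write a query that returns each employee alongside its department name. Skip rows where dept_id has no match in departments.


INNER JOIN keeps only employees rows whose dept_id matches an id in departments. Walk through each employee:
  - employee 1 (Yara): dept_id=2 -> matches Marketing
  - employee 2 (Quinn): dept_id=1 -> matches Security
  - employee 3 (Uma): dept_id=1 -> matches Security
  - employee 4 (Karen): dept_id=NULL, no match -> dropped
So 1 of 4 rows is dropped.

SQL:
SELECT a.name, b.name AS department
FROM employees a
INNER JOIN departments b ON a.dept_id = b.id

Result:
name  | department
------+-----------
Yara  | Marketing 
Quinn | Security  
Uma   | Security  


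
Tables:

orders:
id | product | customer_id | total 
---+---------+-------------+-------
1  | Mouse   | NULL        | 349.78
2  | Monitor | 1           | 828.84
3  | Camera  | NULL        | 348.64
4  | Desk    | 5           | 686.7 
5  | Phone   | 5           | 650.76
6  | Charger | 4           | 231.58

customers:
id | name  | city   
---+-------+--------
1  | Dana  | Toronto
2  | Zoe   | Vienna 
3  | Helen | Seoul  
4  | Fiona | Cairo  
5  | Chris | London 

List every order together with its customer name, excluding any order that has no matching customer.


INNER JOIN keeps only orders rows whose customer_id matches an id in customers. Walk through each order:
  - order 1 (Mouse): customer_id=NULL, no match -> dropped
  - order 2 (Monitor): customer_id=1 -> matches Dana
  - order 3 (Camera): customer_id=NULL, no match -> dropped
  - order 4 (Desk): customer_id=5 -> matches Chris
  - order 5 (Phone): customer_id=5 -> matches Chris
  - order 6 (Charger): customer_id=4 -> matches Fiona
So 2 of 6 rows are dropped.

SQL:
SELECT a.product, b.name AS customer
FROM orders a
INNER JOIN customers b ON a.customer_id = b.id

Result:
product | customer
--------+---------
Monitor | Dana    
Desk    | Chris   
Phone   | Chris   
Charger | Fiona   


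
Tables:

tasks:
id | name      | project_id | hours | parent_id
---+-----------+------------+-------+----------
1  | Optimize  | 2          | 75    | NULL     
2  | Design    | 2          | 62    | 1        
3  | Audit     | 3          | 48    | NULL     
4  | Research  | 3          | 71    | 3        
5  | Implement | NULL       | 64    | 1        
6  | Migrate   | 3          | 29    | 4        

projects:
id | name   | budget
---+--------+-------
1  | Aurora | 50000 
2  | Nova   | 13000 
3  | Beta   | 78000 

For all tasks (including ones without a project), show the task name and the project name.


LEFT JOIN keeps every row from tasks (the left table); where project_id has no match in projects, the project columns become NULL. Walk through each task:
  - task 1 (Optimize): project_id=2 -> matches Nova
  - task 2 (Design): project_id=2 -> matches Nova
  - task 3 (Audit): project_id=3 -> matches Beta
  - task 4 (Research): project_id=3 -> matches Beta
  - task 5 (Implement): project_id=NULL, no match -> kept with NULL
  - task 6 (Migrate): project_id=3 -> matches Beta
All 6 rows appear; 1 has NULL project.

SQL:
SELECT a.name, b.name AS project
FROM tasks a
LEFT JOIN projects b ON a.project_id = b.id

Result:
name      | project
----------+--------
Optimize  | Nova   
Design    | Nova   
Audit     | Beta   
Research  | Beta   
Implement | NULL   
Migrate   | Beta   


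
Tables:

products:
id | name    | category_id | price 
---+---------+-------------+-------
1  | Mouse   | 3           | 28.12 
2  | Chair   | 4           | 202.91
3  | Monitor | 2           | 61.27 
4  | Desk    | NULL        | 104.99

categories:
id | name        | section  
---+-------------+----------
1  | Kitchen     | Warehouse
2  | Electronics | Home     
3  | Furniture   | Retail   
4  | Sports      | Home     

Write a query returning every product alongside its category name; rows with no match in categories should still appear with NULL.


LEFT JOIN keeps every row from products (the left table); where category_id has no match in categories, the category columns become NULL. Walk through each product:
  - product 1 (Mouse): category_id=3 -> matches Furniture
  - product 2 (Chair): category_id=4 -> matches Sports
  - product 3 (Monitor): category_id=2 -> matches Electronics
  - product 4 (Desk): category_id=NULL, no match -> kept with NULL
All 4 rows appear; 1 has NULL category.

SQL:
SELECT a.name, b.name AS category
FROM products a
LEFT JOIN categories b ON a.category_id = b.id

Result:
name    | category   
--------+------------
Mouse   | Furniture  
Chair   | Sports     
Monitor | Electronics
Desk    | NULL       


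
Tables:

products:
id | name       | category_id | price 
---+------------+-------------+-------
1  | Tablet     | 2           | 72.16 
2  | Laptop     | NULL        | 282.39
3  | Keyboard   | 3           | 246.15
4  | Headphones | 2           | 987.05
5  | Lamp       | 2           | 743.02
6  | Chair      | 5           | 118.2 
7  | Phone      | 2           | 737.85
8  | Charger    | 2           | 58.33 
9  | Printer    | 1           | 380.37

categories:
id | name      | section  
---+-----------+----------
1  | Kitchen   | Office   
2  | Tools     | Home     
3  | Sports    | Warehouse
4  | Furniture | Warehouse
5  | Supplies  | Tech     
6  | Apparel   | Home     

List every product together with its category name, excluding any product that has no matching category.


INNER JOIN keeps only products rows whose category_id matches an id in categories. Walk through each product:
  - product 1 (Tablet): category_id=2 -> matches Tools
  - product 2 (Laptop): category_id=NULL, no match -> dropped
  - product 3 (Keyboard): category_id=3 -> matches Sports
  - product 4 (Headphones): category_id=2 -> matches Tools
  - product 5 (Lamp): category_id=2 -> matches Tools
  - product 6 (Chair): category_id=5 -> matches Supplies
  - product 7 (Phone): category_id=2 -> matches Tools
  - product 8 (Charger): category_id=2 -> matches Tools
  - product 9 (Printer): category_id=1 -> matches Kitchen
So 1 of 9 rows is dropped.

SQL:
SELECT a.name, b.name AS category
FROM products a
INNER JOIN categories b ON a.category_id = b.id

Result:
name       | category
-----------+---------
Tablet     | Tools   
Keyboard   | Sports  
Headphones | Tools   
Lamp       | Tools   
Chair      | Supplies
Phone      | Tools   
Charger    | Tools   
Printer    | Kitchen 


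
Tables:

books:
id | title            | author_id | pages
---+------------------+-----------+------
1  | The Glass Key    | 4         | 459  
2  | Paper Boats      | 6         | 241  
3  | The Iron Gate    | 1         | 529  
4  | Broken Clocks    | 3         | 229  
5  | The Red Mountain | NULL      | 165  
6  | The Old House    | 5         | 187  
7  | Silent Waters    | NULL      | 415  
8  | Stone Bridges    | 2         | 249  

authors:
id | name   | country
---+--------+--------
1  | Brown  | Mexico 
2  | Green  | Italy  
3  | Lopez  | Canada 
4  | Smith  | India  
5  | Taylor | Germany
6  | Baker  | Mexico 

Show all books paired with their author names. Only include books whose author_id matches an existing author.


INNER JOIN keeps only books rows whose author_id matches an id in authors. Walk through each book:
  - book 1 (The Glass Key): author_id=4 -> matches Smith
  - book 2 (Paper Boats): author_id=6 -> matches Baker
  - book 3 (The Iron Gate): author_id=1 -> matches Brown
  - book 4 (Broken Clocks): author_id=3 -> matches Lopez
  - book 5 (The Red Mountain): author_id=NULL, no match -> dropped
  - book 6 (The Old House): author_id=5 -> matches Taylor
  - book 7 (Silent Waters): author_id=NULL, no match -> dropped
  - book 8 (Stone Bridges): author_id=2 -> matches Green
So 2 of 8 rows are dropped.

SQL:
SELECT a.title, b.name AS author
FROM books a
INNER JOIN authors b ON a.author_id = b.id

Result:
title         | author
--------------+-------
The Glass Key | Smith 
Paper Boats   | Baker 
The Iron Gate | Brown 
Broken Clocks | Lopez 
The Old House | Taylor
Stone Bridges | Green 


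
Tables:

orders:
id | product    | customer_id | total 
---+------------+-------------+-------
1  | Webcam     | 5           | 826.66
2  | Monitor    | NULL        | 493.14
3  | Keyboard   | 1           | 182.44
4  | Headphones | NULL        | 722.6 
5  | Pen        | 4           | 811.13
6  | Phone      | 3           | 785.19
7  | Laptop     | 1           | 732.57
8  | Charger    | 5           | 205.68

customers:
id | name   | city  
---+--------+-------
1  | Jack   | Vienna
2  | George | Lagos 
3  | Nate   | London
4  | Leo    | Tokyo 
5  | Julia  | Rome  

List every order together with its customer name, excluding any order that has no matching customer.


INNER JOIN keeps only orders rows whose customer_id matches an id in customers. Walk through each order:
  - order 1 (Webcam): customer_id=5 -> matches Julia
  - order 2 (Monitor): customer_id=NULL, no match -> dropped
  - order 3 (Keyboard): customer_id=1 -> matches Jack
  - order 4 (Headphones): customer_id=NULL, no match -> dropped
  - order 5 (Pen): customer_id=4 -> matches Leo
  - order 6 (Phone): customer_id=3 -> matches Nate
  - order 7 (Laptop): customer_id=1 -> matches Jack
  - order 8 (Charger): customer_id=5 -> matches Julia
So 2 of 8 rows are dropped.

SQL:
SELECT a.product, b.name AS customer
FROM orders a
INNER JOIN customers b ON a.customer_id = b.id

Result:
product  | customer
---------+---------
Webcam   | Julia   
Keyboard | Jack    
Pen      | Leo     
Phone    | Nate    
Laptop   | Jack    
Charger  | Julia   


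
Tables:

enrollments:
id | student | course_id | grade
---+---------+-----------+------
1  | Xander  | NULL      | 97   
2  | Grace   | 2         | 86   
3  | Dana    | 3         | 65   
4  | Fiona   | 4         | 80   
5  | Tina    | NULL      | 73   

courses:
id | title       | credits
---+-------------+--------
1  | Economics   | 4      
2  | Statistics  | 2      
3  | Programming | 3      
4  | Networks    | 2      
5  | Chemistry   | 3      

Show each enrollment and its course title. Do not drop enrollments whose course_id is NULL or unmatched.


LEFT JOIN keeps every row from enrollments (the left table); where course_id has no match in courses, the course columns become NULL. Walk through each enrollment:
  - enrollment 1 (Xander): course_id=NULL, no match -> kept with NULL
  - enrollment 2 (Grace): course_id=2 -> matches Statistics
  - enrollment 3 (Dana): course_id=3 -> matches Programming
  - enrollment 4 (Fiona): course_id=4 -> matches Networks
  - enrollment 5 (Tina): course_id=NULL, no match -> kept with NULL
All 5 rows appear; 2 have NULL course.

SQL:
SELECT a.student, b.title AS course
FROM enrollments a
LEFT JOIN courses b ON a.course_id = b.id

Result:
student | course     
--------+------------
Xander  | NULL       
Grace   | Statistics 
Dana    | Programming
Fiona   | Networks   
Tina    | NULL       


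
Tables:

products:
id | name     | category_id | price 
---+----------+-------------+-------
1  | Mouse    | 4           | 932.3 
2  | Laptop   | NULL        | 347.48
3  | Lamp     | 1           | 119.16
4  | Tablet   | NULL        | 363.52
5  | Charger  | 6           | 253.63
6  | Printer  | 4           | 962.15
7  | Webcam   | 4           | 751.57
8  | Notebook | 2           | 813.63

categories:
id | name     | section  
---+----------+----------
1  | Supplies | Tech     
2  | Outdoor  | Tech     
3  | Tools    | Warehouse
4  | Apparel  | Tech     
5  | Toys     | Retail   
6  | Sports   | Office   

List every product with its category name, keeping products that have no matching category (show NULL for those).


LEFT JOIN keeps every row from products (the left table); where category_id has no match in categories, the category columns become NULL. Walk through each product:
  - product 1 (Mouse): category_id=4 -> matches Apparel
  - product 2 (Laptop): category_id=NULL, no match -> kept with NULL
  - product 3 (Lamp): category_id=1 -> matches Supplies
  - product 4 (Tablet): category_id=NULL, no match -> kept with NULL
  - product 5 (Charger): category_id=6 -> matches Sports
  - product 6 (Printer): category_id=4 -> matches Apparel
  - product 7 (Webcam): category_id=4 -> matches Apparel
  - product 8 (Notebook): category_id=2 -> matches Outdoor
All 8 rows appear; 2 have NULL category.

SQL:
SELECT a.name, b.name AS category
FROM products a
LEFT JOIN categories b ON a.category_id = b.id

Result:
name     | category
---------+---------
Mouse    | Apparel 
Laptop   | NULL    
Lamp     | Supplies
Tablet   | NULL    
Charger  | Sports  
Printer  | Apparel 
Webcam   | Apparel 
Notebook | Outdoor 
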